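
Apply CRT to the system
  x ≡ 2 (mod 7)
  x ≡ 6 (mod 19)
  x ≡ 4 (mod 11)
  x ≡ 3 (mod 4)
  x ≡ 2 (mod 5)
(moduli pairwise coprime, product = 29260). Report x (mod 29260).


Product of moduli M = 7 · 19 · 11 · 4 · 5 = 29260.
Merge one congruence at a time:
  Start: x ≡ 2 (mod 7).
  Combine with x ≡ 6 (mod 19); new modulus lcm = 133.
    Write x = 2 + 7·t and substitute into x ≡ 6 (mod 19): 7·t ≡ 6 − 2 = 4 (mod 19).
    The inverse of 7 mod 19 is 11 (since 7·11 = 77 = 4·19 + 1), so t ≡ 11·4 = 44 ≡ 6 (mod 19).
    Then x = 2 + 7·6 = 44, valid modulo lcm(7, 19) = 133: x ≡ 44 (mod 133).
  Combine with x ≡ 4 (mod 11); new modulus lcm = 1463.
    Write x = 44 + 133·t and substitute into x ≡ 4 (mod 11): 133·t ≡ 4 − 44 = -40 (mod 11).
    Reduce coefficients mod 11: 1·t ≡ 4 (mod 11).
    So t ≡ 4 (mod 11).
    Then x = 44 + 133·4 = 576, valid modulo lcm(133, 11) = 1463: x ≡ 576 (mod 1463).
  Combine with x ≡ 3 (mod 4); new modulus lcm = 5852.
    Write x = 576 + 1463·t and substitute into x ≡ 3 (mod 4): 1463·t ≡ 3 − 576 = -573 (mod 4).
    Reduce coefficients mod 4: 3·t ≡ 3 (mod 4).
    The inverse of 3 mod 4 is 3 (since 3·3 = 9 = 2·4 + 1), so t ≡ 3·3 = 9 ≡ 1 (mod 4).
    Then x = 576 + 1463·1 = 2039, valid modulo lcm(1463, 4) = 5852: x ≡ 2039 (mod 5852).
  Combine with x ≡ 2 (mod 5); new modulus lcm = 29260.
    Write x = 2039 + 5852·t and substitute into x ≡ 2 (mod 5): 5852·t ≡ 2 − 2039 = -2037 (mod 5).
    Reduce coefficients mod 5: 2·t ≡ 3 (mod 5).
    The inverse of 2 mod 5 is 3 (since 2·3 = 6 = 1·5 + 1), so t ≡ 3·3 = 9 ≡ 4 (mod 5).
    Then x = 2039 + 5852·4 = 25447, valid modulo lcm(5852, 5) = 29260: x ≡ 25447 (mod 29260).
Verify against each original: 25447 mod 7 = 2, 25447 mod 19 = 6, 25447 mod 11 = 4, 25447 mod 4 = 3, 25447 mod 5 = 2.

x ≡ 25447 (mod 29260).


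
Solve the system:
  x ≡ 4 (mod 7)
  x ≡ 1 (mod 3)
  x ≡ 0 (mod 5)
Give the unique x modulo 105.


Moduli 7, 3, 5 are pairwise coprime; by CRT there is a unique solution modulo M = 7 · 3 · 5 = 105.
Solve pairwise, accumulating the modulus:
  Start with x ≡ 4 (mod 7).
  Combine with x ≡ 1 (mod 3): since gcd(7, 3) = 1, we get a unique residue mod 21.
    Write x = 4 + 7·t and substitute into x ≡ 1 (mod 3): 7·t ≡ 1 − 4 = -3 (mod 3).
    Reduce coefficients mod 3: 1·t ≡ 0 (mod 3).
    So t ≡ 0 (mod 3).
    Then x = 4 + 7·0 = 4, valid modulo lcm(7, 3) = 21: x ≡ 4 (mod 21).
  Combine with x ≡ 0 (mod 5): since gcd(21, 5) = 1, we get a unique residue mod 105.
    Write x = 4 + 21·t and substitute into x ≡ 0 (mod 5): 21·t ≡ 0 − 4 = -4 (mod 5).
    Reduce coefficients mod 5: 1·t ≡ 1 (mod 5).
    So t ≡ 1 (mod 5).
    Then x = 4 + 21·1 = 25, valid modulo lcm(21, 5) = 105: x ≡ 25 (mod 105).
Verify: 25 mod 7 = 4 ✓, 25 mod 3 = 1 ✓, 25 mod 5 = 0 ✓.

x ≡ 25 (mod 105).


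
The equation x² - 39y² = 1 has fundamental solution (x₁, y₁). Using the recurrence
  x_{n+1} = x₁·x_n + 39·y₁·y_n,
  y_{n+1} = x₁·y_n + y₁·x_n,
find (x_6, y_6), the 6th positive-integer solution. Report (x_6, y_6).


Step 1: Find the fundamental solution (x₁, y₁) of x² - 39y² = 1.
  Expand √39 as a continued fraction. a₀ = ⌊√39⌋ = 6; iterate m_{k+1} = d_k·a_k − m_k, d_{k+1} = (39 − m_{k+1}²)/d_k, a_{k+1} = ⌊(a₀ + m_{k+1})/d_{k+1}⌋ (starting m₀ = 0, d₀ = 1), with convergents p_k = a_k·p_{k-1} + p_{k-2}, q_k = a_k·q_{k-1} + q_{k-2} (p₋₁ = 1, q₋₁ = 0):
  k = 0: a₀ = 6; p₀/q₀ = 6/1; p₀² − 39·q₀² = 36 − 39 = -3.
  k = 1: m = 6, d = 3, a = ⌊(6 + 6)/3⌋ = 4; p/q = (4·6 + 1)/(4·1 + 0) = 25/4; p² − 39·q² = 625 − 624 = 1.
  The first convergent with p² − 39·q² = 1 gives the fundamental solution (x₁, y₁) = (25, 4).
Step 2: Apply the recurrence (x_{n+1}, y_{n+1}) = (x₁x_n + 39y₁y_n, x₁y_n + y₁x_n) repeatedly.
  From (x_1, y_1) = (25, 4): x_2 = 25·25 + 39·4·4 = 1249; y_2 = 25·4 + 4·25 = 200.
  From (x_2, y_2) = (1249, 200): x_3 = 25·1249 + 39·4·200 = 62425; y_3 = 25·200 + 4·1249 = 9996.
  From (x_3, y_3) = (62425, 9996): x_4 = 25·62425 + 39·4·9996 = 3120001; y_4 = 25·9996 + 4·62425 = 499600.
  From (x_4, y_4) = (3120001, 499600): x_5 = 25·3120001 + 39·4·499600 = 155937625; y_5 = 25·499600 + 4·3120001 = 24970004.
  From (x_5, y_5) = (155937625, 24970004): x_6 = 25·155937625 + 39·4·24970004 = 7793761249; y_6 = 25·24970004 + 4·155937625 = 1248000600.
Step 3: Verify x_6² - 39·y_6² = 60742714406414040001 - 60742714406414040000 = 1 (should be 1). ✓

(x_1, y_1) = (25, 4); (x_6, y_6) = (7793761249, 1248000600).


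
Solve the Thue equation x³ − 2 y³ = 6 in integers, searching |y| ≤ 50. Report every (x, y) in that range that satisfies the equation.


The equation is x³ - 2y³ = 6. For fixed y, x³ = 2·y³ + 6, so a solution requires the RHS to be a perfect cube.
Strategy: iterate y from -50 to 50, compute RHS = 2·y³ + 6, and check whether it is a (positive or negative) perfect cube.
Check small values of y:
  y = 0: RHS = 6 is not a perfect cube.
  y = 1: RHS = 8 = (2)³ ⇒ x = 2 works.
  y = -1: RHS = 4 is not a perfect cube.
  y = 2: RHS = 22 is not a perfect cube.
  y = -2: RHS = -10 is not a perfect cube.
  y = 3: RHS = 60 is not a perfect cube.
  y = -3: RHS = -48 is not a perfect cube.
Continuing the search up to |y| = 50 finds no further solutions beyond those listed.
Collected solutions: (2, 1).

Solutions (with |y| ≤ 50): (2, 1).


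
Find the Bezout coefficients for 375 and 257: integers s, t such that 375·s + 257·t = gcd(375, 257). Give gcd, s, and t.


Euclidean algorithm on (375, 257) — divide until remainder is 0:
  375 = 1 · 257 + 118
  257 = 2 · 118 + 21
  118 = 5 · 21 + 13
  21 = 1 · 13 + 8
  13 = 1 · 8 + 5
  8 = 1 · 5 + 3
  5 = 1 · 3 + 2
  3 = 1 · 2 + 1
  2 = 2 · 1 + 0
gcd(375, 257) = 1.
Track Bezout coefficients alongside the remainders: start with r₀ = 375 = a·1 + b·0 (s = 1, t = 0) and r₁ = 257 = a·0 + b·1 (s = 0, t = 1); each new remainder r_{k+1} = r_{k-1} − q_k·r_k inherits s_{k+1} = s_{k-1} − q_k·s_k, t_{k+1} = t_{k-1} − q_k·t_k, so r_k = a·s_k + b·t_k at every step:
  q = 1: r = 118, s = 1 − 1·0 = 1, t = 0 − 1·1 = -1  (check: 375·1 + 257·(-1) = 118)
  q = 2: r = 21, s = 0 − 2·1 = -2, t = 1 − 2·(-1) = 3  (check: 375·(-2) + 257·3 = 21)
  q = 5: r = 13, s = 1 − 5·(-2) = 11, t = -1 − 5·3 = -16  (check: 375·11 + 257·(-16) = 13)
  q = 1: r = 8, s = -2 − 1·11 = -13, t = 3 − 1·(-16) = 19  (check: 375·(-13) + 257·19 = 8)
  q = 1: r = 5, s = 11 − 1·(-13) = 24, t = -16 − 1·19 = -35  (check: 375·24 + 257·(-35) = 5)
  q = 1: r = 3, s = -13 − 1·24 = -37, t = 19 − 1·(-35) = 54  (check: 375·(-37) + 257·54 = 3)
  q = 1: r = 2, s = 24 − 1·(-37) = 61, t = -35 − 1·54 = -89  (check: 375·61 + 257·(-89) = 2)
  q = 1: r = 1, s = -37 − 1·61 = -98, t = 54 − 1·(-89) = 143  (check: 375·(-98) + 257·143 = 1)
The row with r = 1 (the gcd) gives the Bezout coefficients s = -98, t = 143.
Result: 375 · (-98) + 257 · (143) = 1.

gcd(375, 257) = 1; s = -98, t = 143 (check: 375·(-98) + 257·143 = 1).


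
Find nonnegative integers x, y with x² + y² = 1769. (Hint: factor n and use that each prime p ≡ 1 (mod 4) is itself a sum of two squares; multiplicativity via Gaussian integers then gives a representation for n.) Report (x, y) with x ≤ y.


Step 1: Factor n = 1769 = 29 · 61.
Step 2: Check the mod-4 condition on each prime factor: 29 ≡ 1 (mod 4), exponent 1; 61 ≡ 1 (mod 4), exponent 1.
All primes ≡ 3 (mod 4) appear to even exponent (or don't appear), so by the two-squares theorem n IS expressible as a sum of two squares.
Step 3: Build a representation. Here n = 29 · 61 is a product of primes ≡ 1 (mod 4). Each prime p ≡ 1 (mod 4) is itself a sum of two squares; find a² by testing p − a² for a perfect square:
  29: 29 − 1² = 28, 29 − 2² = 25 = 5² ⇒ 29 = 2² + 5².
  61: 61 − 1² = 60, 61 − 2² = 57, 61 − 3² = 52, 61 − 4² = 45, 61 − 5² = 36 = 6² ⇒ 61 = 5² + 6².
  Combine using the Brahmagupta–Fibonacci identity (a² + b²)(c² + d²) = (ac − bd)² + (ad + bc)² = (ac + bd)² + (ad − bc)²:
  29 · 61 = 1769: from (2² + 5²)(5² + 6²), take (2·5 − 5·6, 2·6 + 5·5) = (10 − 30, 12 + 25) = (-20, 37); dropping signs (only squares matter) gives (20, 37); check 20² + 37² = 400 + 1369 = 1769 ✓.
Step 4: Order so x ≤ y and verify: 20² + 37² = 400 + 1369 = 1769 = n. ✓

n = 1769 = 20² + 37² (one valid representation with x ≤ y).


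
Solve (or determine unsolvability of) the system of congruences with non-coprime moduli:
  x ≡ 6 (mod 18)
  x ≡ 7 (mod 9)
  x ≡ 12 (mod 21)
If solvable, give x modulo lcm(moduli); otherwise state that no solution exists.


Moduli 18, 9, 21 are not pairwise coprime, so CRT works modulo lcm(m_i) when all pairwise compatibility conditions hold.
Pairwise compatibility: gcd(m_i, m_j) must divide a_i - a_j for every pair.
Merge one congruence at a time:
  Start: x ≡ 6 (mod 18).
  Combine with x ≡ 7 (mod 9): gcd(18, 9) = 9, and 7 - 6 = 1 is NOT divisible by 9.
    ⇒ system is inconsistent (no integer solution).

No solution (the system is inconsistent).


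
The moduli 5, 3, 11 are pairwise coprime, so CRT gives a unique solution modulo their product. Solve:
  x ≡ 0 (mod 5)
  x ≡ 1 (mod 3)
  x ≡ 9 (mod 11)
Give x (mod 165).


Moduli 5, 3, 11 are pairwise coprime; by CRT there is a unique solution modulo M = 5 · 3 · 11 = 165.
Solve pairwise, accumulating the modulus:
  Start with x ≡ 0 (mod 5).
  Combine with x ≡ 1 (mod 3): since gcd(5, 3) = 1, we get a unique residue mod 15.
    Write x = 0 + 5·t and substitute into x ≡ 1 (mod 3): 5·t ≡ 1 − 0 = 1 (mod 3).
    Reduce coefficients mod 3: 2·t ≡ 1 (mod 3).
    The inverse of 2 mod 3 is 2 (since 2·2 = 4 = 1·3 + 1), so t ≡ 2·1 = 2 ≡ 2 (mod 3).
    Then x = 0 + 5·2 = 10, valid modulo lcm(5, 3) = 15: x ≡ 10 (mod 15).
  Combine with x ≡ 9 (mod 11): since gcd(15, 11) = 1, we get a unique residue mod 165.
    Write x = 10 + 15·t and substitute into x ≡ 9 (mod 11): 15·t ≡ 9 − 10 = -1 (mod 11).
    Reduce coefficients mod 11: 4·t ≡ 10 (mod 11).
    The inverse of 4 mod 11 is 3 (since 4·3 = 12 = 1·11 + 1), so t ≡ 3·10 = 30 ≡ 8 (mod 11).
    Then x = 10 + 15·8 = 130, valid modulo lcm(15, 11) = 165: x ≡ 130 (mod 165).
Verify: 130 mod 5 = 0 ✓, 130 mod 3 = 1 ✓, 130 mod 11 = 9 ✓.

x ≡ 130 (mod 165).


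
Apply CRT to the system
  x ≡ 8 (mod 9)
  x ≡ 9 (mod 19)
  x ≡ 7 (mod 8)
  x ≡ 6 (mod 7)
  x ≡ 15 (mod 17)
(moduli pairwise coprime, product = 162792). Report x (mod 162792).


Product of moduli M = 9 · 19 · 8 · 7 · 17 = 162792.
Merge one congruence at a time:
  Start: x ≡ 8 (mod 9).
  Combine with x ≡ 9 (mod 19); new modulus lcm = 171.
    Write x = 8 + 9·t and substitute into x ≡ 9 (mod 19): 9·t ≡ 9 − 8 = 1 (mod 19).
    The inverse of 9 mod 19 is 17 (since 9·17 = 153 = 8·19 + 1), so t ≡ 17·1 = 17 ≡ 17 (mod 19).
    Then x = 8 + 9·17 = 161, valid modulo lcm(9, 19) = 171: x ≡ 161 (mod 171).
  Combine with x ≡ 7 (mod 8); new modulus lcm = 1368.
    Write x = 161 + 171·t and substitute into x ≡ 7 (mod 8): 171·t ≡ 7 − 161 = -154 (mod 8).
    Reduce coefficients mod 8: 3·t ≡ 6 (mod 8).
    The inverse of 3 mod 8 is 3 (since 3·3 = 9 = 1·8 + 1), so t ≡ 3·6 = 18 ≡ 2 (mod 8).
    Then x = 161 + 171·2 = 503, valid modulo lcm(171, 8) = 1368: x ≡ 503 (mod 1368).
  Combine with x ≡ 6 (mod 7); new modulus lcm = 9576.
    Write x = 503 + 1368·t and substitute into x ≡ 6 (mod 7): 1368·t ≡ 6 − 503 = -497 (mod 7).
    Reduce coefficients mod 7: 3·t ≡ 0 (mod 7).
    The inverse of 3 mod 7 is 5 (since 3·5 = 15 = 2·7 + 1), so t ≡ 5·0 = 0 ≡ 0 (mod 7).
    Then x = 503 + 1368·0 = 503, valid modulo lcm(1368, 7) = 9576: x ≡ 503 (mod 9576).
  Combine with x ≡ 15 (mod 17); new modulus lcm = 162792.
    Write x = 503 + 9576·t and substitute into x ≡ 15 (mod 17): 9576·t ≡ 15 − 503 = -488 (mod 17).
    Reduce coefficients mod 17: 5·t ≡ 5 (mod 17).
    The inverse of 5 mod 17 is 7 (since 5·7 = 35 = 2·17 + 1), so t ≡ 7·5 = 35 ≡ 1 (mod 17).
    Then x = 503 + 9576·1 = 10079, valid modulo lcm(9576, 17) = 162792: x ≡ 10079 (mod 162792).
Verify against each original: 10079 mod 9 = 8, 10079 mod 19 = 9, 10079 mod 8 = 7, 10079 mod 7 = 6, 10079 mod 17 = 15.

x ≡ 10079 (mod 162792).


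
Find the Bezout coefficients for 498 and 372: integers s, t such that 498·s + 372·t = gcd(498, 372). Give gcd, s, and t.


Euclidean algorithm on (498, 372) — divide until remainder is 0:
  498 = 1 · 372 + 126
  372 = 2 · 126 + 120
  126 = 1 · 120 + 6
  120 = 20 · 6 + 0
gcd(498, 372) = 6.
Track Bezout coefficients alongside the remainders: start with r₀ = 498 = a·1 + b·0 (s = 1, t = 0) and r₁ = 372 = a·0 + b·1 (s = 0, t = 1); each new remainder r_{k+1} = r_{k-1} − q_k·r_k inherits s_{k+1} = s_{k-1} − q_k·s_k, t_{k+1} = t_{k-1} − q_k·t_k, so r_k = a·s_k + b·t_k at every step:
  q = 1: r = 126, s = 1 − 1·0 = 1, t = 0 − 1·1 = -1  (check: 498·1 + 372·(-1) = 126)
  q = 2: r = 120, s = 0 − 2·1 = -2, t = 1 − 2·(-1) = 3  (check: 498·(-2) + 372·3 = 120)
  q = 1: r = 6, s = 1 − 1·(-2) = 3, t = -1 − 1·3 = -4  (check: 498·3 + 372·(-4) = 6)
The row with r = 6 (the gcd) gives the Bezout coefficients s = 3, t = -4.
Result: 498 · (3) + 372 · (-4) = 6.

gcd(498, 372) = 6; s = 3, t = -4 (check: 498·3 + 372·(-4) = 6).


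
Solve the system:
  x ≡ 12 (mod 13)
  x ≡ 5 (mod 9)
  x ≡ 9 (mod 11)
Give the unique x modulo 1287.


Moduli 13, 9, 11 are pairwise coprime; by CRT there is a unique solution modulo M = 13 · 9 · 11 = 1287.
Solve pairwise, accumulating the modulus:
  Start with x ≡ 12 (mod 13).
  Combine with x ≡ 5 (mod 9): since gcd(13, 9) = 1, we get a unique residue mod 117.
    Write x = 12 + 13·t and substitute into x ≡ 5 (mod 9): 13·t ≡ 5 − 12 = -7 (mod 9).
    Reduce coefficients mod 9: 4·t ≡ 2 (mod 9).
    The inverse of 4 mod 9 is 7 (since 4·7 = 28 = 3·9 + 1), so t ≡ 7·2 = 14 ≡ 5 (mod 9).
    Then x = 12 + 13·5 = 77, valid modulo lcm(13, 9) = 117: x ≡ 77 (mod 117).
  Combine with x ≡ 9 (mod 11): since gcd(117, 11) = 1, we get a unique residue mod 1287.
    Write x = 77 + 117·t and substitute into x ≡ 9 (mod 11): 117·t ≡ 9 − 77 = -68 (mod 11).
    Reduce coefficients mod 11: 7·t ≡ 9 (mod 11).
    The inverse of 7 mod 11 is 8 (since 7·8 = 56 = 5·11 + 1), so t ≡ 8·9 = 72 ≡ 6 (mod 11).
    Then x = 77 + 117·6 = 779, valid modulo lcm(117, 11) = 1287: x ≡ 779 (mod 1287).
Verify: 779 mod 13 = 12 ✓, 779 mod 9 = 5 ✓, 779 mod 11 = 9 ✓.

x ≡ 779 (mod 1287).


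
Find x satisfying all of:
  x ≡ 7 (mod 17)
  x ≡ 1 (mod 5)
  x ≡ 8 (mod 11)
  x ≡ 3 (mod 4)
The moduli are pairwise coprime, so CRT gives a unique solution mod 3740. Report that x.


Product of moduli M = 17 · 5 · 11 · 4 = 3740.
Merge one congruence at a time:
  Start: x ≡ 7 (mod 17).
  Combine with x ≡ 1 (mod 5); new modulus lcm = 85.
    Write x = 7 + 17·t and substitute into x ≡ 1 (mod 5): 17·t ≡ 1 − 7 = -6 (mod 5).
    Reduce coefficients mod 5: 2·t ≡ 4 (mod 5).
    The inverse of 2 mod 5 is 3 (since 2·3 = 6 = 1·5 + 1), so t ≡ 3·4 = 12 ≡ 2 (mod 5).
    Then x = 7 + 17·2 = 41, valid modulo lcm(17, 5) = 85: x ≡ 41 (mod 85).
  Combine with x ≡ 8 (mod 11); new modulus lcm = 935.
    Write x = 41 + 85·t and substitute into x ≡ 8 (mod 11): 85·t ≡ 8 − 41 = -33 (mod 11).
    Reduce coefficients mod 11: 8·t ≡ 0 (mod 11).
    The inverse of 8 mod 11 is 7 (since 8·7 = 56 = 5·11 + 1), so t ≡ 7·0 = 0 ≡ 0 (mod 11).
    Then x = 41 + 85·0 = 41, valid modulo lcm(85, 11) = 935: x ≡ 41 (mod 935).
  Combine with x ≡ 3 (mod 4); new modulus lcm = 3740.
    Write x = 41 + 935·t and substitute into x ≡ 3 (mod 4): 935·t ≡ 3 − 41 = -38 (mod 4).
    Reduce coefficients mod 4: 3·t ≡ 2 (mod 4).
    The inverse of 3 mod 4 is 3 (since 3·3 = 9 = 2·4 + 1), so t ≡ 3·2 = 6 ≡ 2 (mod 4).
    Then x = 41 + 935·2 = 1911, valid modulo lcm(935, 4) = 3740: x ≡ 1911 (mod 3740).
Verify against each original: 1911 mod 17 = 7, 1911 mod 5 = 1, 1911 mod 11 = 8, 1911 mod 4 = 3.

x ≡ 1911 (mod 3740).


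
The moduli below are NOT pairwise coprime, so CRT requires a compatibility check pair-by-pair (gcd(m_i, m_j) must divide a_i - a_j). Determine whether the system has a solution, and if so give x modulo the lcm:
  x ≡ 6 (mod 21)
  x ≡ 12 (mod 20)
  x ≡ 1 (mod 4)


Moduli 21, 20, 4 are not pairwise coprime, so CRT works modulo lcm(m_i) when all pairwise compatibility conditions hold.
Pairwise compatibility: gcd(m_i, m_j) must divide a_i - a_j for every pair.
Merge one congruence at a time:
  Start: x ≡ 6 (mod 21).
  Combine with x ≡ 12 (mod 20): gcd(21, 20) = 1; 12 - 6 = 6, which IS divisible by 1, so compatible.
    Write x = 6 + 21·t and substitute into x ≡ 12 (mod 20): 21·t ≡ 12 − 6 = 6 (mod 20).
    Reduce coefficients mod 20: 1·t ≡ 6 (mod 20).
    So t ≡ 6 (mod 20).
    Then x = 6 + 21·6 = 132, valid modulo lcm(21, 20) = 420: x ≡ 132 (mod 420).
  Combine with x ≡ 1 (mod 4): gcd(420, 4) = 4, and 1 - 132 = -131 is NOT divisible by 4.
    ⇒ system is inconsistent (no integer solution).

No solution (the system is inconsistent).


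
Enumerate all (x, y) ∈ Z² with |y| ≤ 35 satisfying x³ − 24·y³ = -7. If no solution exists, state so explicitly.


The equation is x³ - 24y³ = -7. For fixed y, x³ = 24·y³ − 7, so a solution requires the RHS to be a perfect cube.
Strategy: iterate y from -35 to 35, compute RHS = 24·y³ − 7, and check whether it is a (positive or negative) perfect cube.
Check small values of y:
  y = 0: RHS = -7 is not a perfect cube.
  y = 1: RHS = 17 is not a perfect cube.
  y = -1: RHS = -31 is not a perfect cube.
  y = 2: RHS = 185 is not a perfect cube.
  y = -2: RHS = -199 is not a perfect cube.
  y = 3: RHS = 641 is not a perfect cube.
  y = -3: RHS = -655 is not a perfect cube.
Continuing the search up to |y| = 35 finds no solutions either.
No (x, y) in the scanned range satisfies the equation.

No integer solutions with |y| ≤ 35.


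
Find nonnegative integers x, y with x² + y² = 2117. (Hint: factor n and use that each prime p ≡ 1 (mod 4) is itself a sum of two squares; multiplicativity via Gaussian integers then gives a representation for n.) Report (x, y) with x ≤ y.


Step 1: Factor n = 2117 = 29 · 73.
Step 2: Check the mod-4 condition on each prime factor: 29 ≡ 1 (mod 4), exponent 1; 73 ≡ 1 (mod 4), exponent 1.
All primes ≡ 3 (mod 4) appear to even exponent (or don't appear), so by the two-squares theorem n IS expressible as a sum of two squares.
Step 3: Build a representation. Here n = 29 · 73 is a product of primes ≡ 1 (mod 4). Each prime p ≡ 1 (mod 4) is itself a sum of two squares; find a² by testing p − a² for a perfect square:
  29: 29 − 1² = 28, 29 − 2² = 25 = 5² ⇒ 29 = 2² + 5².
  73: 73 − 1² = 72, 73 − 2² = 69, 73 − 3² = 64 = 8² ⇒ 73 = 3² + 8².
  Combine using the Brahmagupta–Fibonacci identity (a² + b²)(c² + d²) = (ac − bd)² + (ad + bc)² = (ac + bd)² + (ad − bc)²:
  29 · 73 = 2117: from (2² + 5²)(3² + 8²), take (2·3 − 5·8, 2·8 + 5·3) = (6 − 40, 16 + 15) = (-34, 31); dropping signs (only squares matter) gives (34, 31); check 34² + 31² = 1156 + 961 = 2117 ✓.
Step 4: Order so x ≤ y and verify: 31² + 34² = 961 + 1156 = 2117 = n. ✓

n = 2117 = 31² + 34² (one valid representation with x ≤ y).


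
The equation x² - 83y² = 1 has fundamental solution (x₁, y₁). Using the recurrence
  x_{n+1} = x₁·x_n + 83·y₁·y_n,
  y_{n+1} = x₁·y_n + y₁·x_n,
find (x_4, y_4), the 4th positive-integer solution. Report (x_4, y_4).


Step 1: Find the fundamental solution (x₁, y₁) of x² - 83y² = 1.
  Expand √83 as a continued fraction. a₀ = ⌊√83⌋ = 9; iterate m_{k+1} = d_k·a_k − m_k, d_{k+1} = (83 − m_{k+1}²)/d_k, a_{k+1} = ⌊(a₀ + m_{k+1})/d_{k+1}⌋ (starting m₀ = 0, d₀ = 1), with convergents p_k = a_k·p_{k-1} + p_{k-2}, q_k = a_k·q_{k-1} + q_{k-2} (p₋₁ = 1, q₋₁ = 0):
  k = 0: a₀ = 9; p₀/q₀ = 9/1; p₀² − 83·q₀² = 81 − 83 = -2.
  k = 1: m = 9, d = 2, a = ⌊(9 + 9)/2⌋ = 9; p/q = (9·9 + 1)/(9·1 + 0) = 82/9; p² − 83·q² = 6724 − 6723 = 1.
  The first convergent with p² − 83·q² = 1 gives the fundamental solution (x₁, y₁) = (82, 9).
Step 2: Apply the recurrence (x_{n+1}, y_{n+1}) = (x₁x_n + 83y₁y_n, x₁y_n + y₁x_n) repeatedly.
  From (x_1, y_1) = (82, 9): x_2 = 82·82 + 83·9·9 = 13447; y_2 = 82·9 + 9·82 = 1476.
  From (x_2, y_2) = (13447, 1476): x_3 = 82·13447 + 83·9·1476 = 2205226; y_3 = 82·1476 + 9·13447 = 242055.
  From (x_3, y_3) = (2205226, 242055): x_4 = 82·2205226 + 83·9·242055 = 361643617; y_4 = 82·242055 + 9·2205226 = 39695544.
Step 3: Verify x_4² - 83·y_4² = 130786105716842689 - 130786105716842688 = 1 (should be 1). ✓

(x_1, y_1) = (82, 9); (x_4, y_4) = (361643617, 39695544).


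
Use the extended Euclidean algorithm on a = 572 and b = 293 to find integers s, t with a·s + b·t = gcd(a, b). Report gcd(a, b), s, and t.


Euclidean algorithm on (572, 293) — divide until remainder is 0:
  572 = 1 · 293 + 279
  293 = 1 · 279 + 14
  279 = 19 · 14 + 13
  14 = 1 · 13 + 1
  13 = 13 · 1 + 0
gcd(572, 293) = 1.
Track Bezout coefficients alongside the remainders: start with r₀ = 572 = a·1 + b·0 (s = 1, t = 0) and r₁ = 293 = a·0 + b·1 (s = 0, t = 1); each new remainder r_{k+1} = r_{k-1} − q_k·r_k inherits s_{k+1} = s_{k-1} − q_k·s_k, t_{k+1} = t_{k-1} − q_k·t_k, so r_k = a·s_k + b·t_k at every step:
  q = 1: r = 279, s = 1 − 1·0 = 1, t = 0 − 1·1 = -1  (check: 572·1 + 293·(-1) = 279)
  q = 1: r = 14, s = 0 − 1·1 = -1, t = 1 − 1·(-1) = 2  (check: 572·(-1) + 293·2 = 14)
  q = 19: r = 13, s = 1 − 19·(-1) = 20, t = -1 − 19·2 = -39  (check: 572·20 + 293·(-39) = 13)
  q = 1: r = 1, s = -1 − 1·20 = -21, t = 2 − 1·(-39) = 41  (check: 572·(-21) + 293·41 = 1)
The row with r = 1 (the gcd) gives the Bezout coefficients s = -21, t = 41.
Result: 572 · (-21) + 293 · (41) = 1.

gcd(572, 293) = 1; s = -21, t = 41 (check: 572·(-21) + 293·41 = 1).


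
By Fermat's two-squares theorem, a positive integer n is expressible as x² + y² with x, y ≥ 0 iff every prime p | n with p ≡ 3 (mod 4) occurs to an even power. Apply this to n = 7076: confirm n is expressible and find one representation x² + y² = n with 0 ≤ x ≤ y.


Step 1: Factor n = 7076 = 2^2 · 29 · 61.
Step 2: Check the mod-4 condition on each prime factor: 2 = 2 (special); 29 ≡ 1 (mod 4), exponent 1; 61 ≡ 1 (mod 4), exponent 1.
All primes ≡ 3 (mod 4) appear to even exponent (or don't appear), so by the two-squares theorem n IS expressible as a sum of two squares.
Step 3: Build a representation. Group n = k² · m with k = 2 and m = 29 · 61 = 1769 (a product of primes ≡ 1 (mod 4)); a representation of m scales to one of n via (k·x)² + (k·y)² = k²(x² + y²). Each prime p ≡ 1 (mod 4) is itself a sum of two squares; find a² by testing p − a² for a perfect square:
  29: 29 − 1² = 28, 29 − 2² = 25 = 5² ⇒ 29 = 2² + 5².
  61: 61 − 1² = 60, 61 − 2² = 57, 61 − 3² = 52, 61 − 4² = 45, 61 − 5² = 36 = 6² ⇒ 61 = 5² + 6².
  Combine using the Brahmagupta–Fibonacci identity (a² + b²)(c² + d²) = (ac − bd)² + (ad + bc)² = (ac + bd)² + (ad − bc)²:
  29 · 61 = 1769: from (2² + 5²)(5² + 6²), take (2·5 − 5·6, 2·6 + 5·5) = (10 − 30, 12 + 25) = (-20, 37); dropping signs (only squares matter) gives (20, 37); check 20² + 37² = 400 + 1369 = 1769 ✓.
  Scale by k = 2: (2·20, 2·37) = (40, 74).
Step 4: Order so x ≤ y and verify: 40² + 74² = 1600 + 5476 = 7076 = n. ✓

n = 7076 = 40² + 74² (one valid representation with x ≤ y).


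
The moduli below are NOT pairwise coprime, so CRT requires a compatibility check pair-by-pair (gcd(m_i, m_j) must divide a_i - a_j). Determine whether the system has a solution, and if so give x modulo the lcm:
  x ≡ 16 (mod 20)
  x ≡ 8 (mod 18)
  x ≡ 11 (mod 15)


Moduli 20, 18, 15 are not pairwise coprime, so CRT works modulo lcm(m_i) when all pairwise compatibility conditions hold.
Pairwise compatibility: gcd(m_i, m_j) must divide a_i - a_j for every pair.
Merge one congruence at a time:
  Start: x ≡ 16 (mod 20).
  Combine with x ≡ 8 (mod 18): gcd(20, 18) = 2; 8 - 16 = -8, which IS divisible by 2, so compatible.
    Write x = 16 + 20·t and substitute into x ≡ 8 (mod 18): 20·t ≡ 8 − 16 = -8 (mod 18).
    Divide the congruence (and modulus) by g = 2: 10·t ≡ -4 (mod 9).
    Reduce coefficients mod 9: 1·t ≡ 5 (mod 9).
    So t ≡ 5 (mod 9).
    Then x = 16 + 20·5 = 116, valid modulo lcm(20, 18) = 180: x ≡ 116 (mod 180).
  Combine with x ≡ 11 (mod 15): gcd(180, 15) = 15; 11 - 116 = -105, which IS divisible by 15, so compatible.
    Write x = 116 + 180·t and substitute into x ≡ 11 (mod 15): 180·t ≡ 11 − 116 = -105 (mod 15).
    Divide the congruence (and modulus) by g = 15: 12·t ≡ -7 (mod 1).
    Modulo 1 every t works; take t = 0.
    Then x = 116 + 180·0 = 116, valid modulo lcm(180, 15) = 180: x ≡ 116 (mod 180).
Verify: 116 mod 20 = 16, 116 mod 18 = 8, 116 mod 15 = 11.

x ≡ 116 (mod 180).


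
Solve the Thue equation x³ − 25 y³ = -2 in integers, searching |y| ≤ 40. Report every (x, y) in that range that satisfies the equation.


The equation is x³ - 25y³ = -2. For fixed y, x³ = 25·y³ − 2, so a solution requires the RHS to be a perfect cube.
Strategy: iterate y from -40 to 40, compute RHS = 25·y³ − 2, and check whether it is a (positive or negative) perfect cube.
Check small values of y:
  y = 0: RHS = -2 is not a perfect cube.
  y = 1: RHS = 23 is not a perfect cube.
  y = -1: RHS = -27 = (-3)³ ⇒ x = -3 works.
  y = 2: RHS = 198 is not a perfect cube.
  y = -2: RHS = -202 is not a perfect cube.
  y = 3: RHS = 673 is not a perfect cube.
  y = -3: RHS = -677 is not a perfect cube.
Continuing the search up to |y| = 40 finds no further solutions beyond those listed.
Collected solutions: (-3, -1).

Solutions (with |y| ≤ 40): (-3, -1).


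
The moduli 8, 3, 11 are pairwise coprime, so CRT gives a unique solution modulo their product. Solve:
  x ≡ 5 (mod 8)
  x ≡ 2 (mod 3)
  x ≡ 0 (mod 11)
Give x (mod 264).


Moduli 8, 3, 11 are pairwise coprime; by CRT there is a unique solution modulo M = 8 · 3 · 11 = 264.
Solve pairwise, accumulating the modulus:
  Start with x ≡ 5 (mod 8).
  Combine with x ≡ 2 (mod 3): since gcd(8, 3) = 1, we get a unique residue mod 24.
    Write x = 5 + 8·t and substitute into x ≡ 2 (mod 3): 8·t ≡ 2 − 5 = -3 (mod 3).
    Reduce coefficients mod 3: 2·t ≡ 0 (mod 3).
    The inverse of 2 mod 3 is 2 (since 2·2 = 4 = 1·3 + 1), so t ≡ 2·0 = 0 ≡ 0 (mod 3).
    Then x = 5 + 8·0 = 5, valid modulo lcm(8, 3) = 24: x ≡ 5 (mod 24).
  Combine with x ≡ 0 (mod 11): since gcd(24, 11) = 1, we get a unique residue mod 264.
    Write x = 5 + 24·t and substitute into x ≡ 0 (mod 11): 24·t ≡ 0 − 5 = -5 (mod 11).
    Reduce coefficients mod 11: 2·t ≡ 6 (mod 11).
    The inverse of 2 mod 11 is 6 (since 2·6 = 12 = 1·11 + 1), so t ≡ 6·6 = 36 ≡ 3 (mod 11).
    Then x = 5 + 24·3 = 77, valid modulo lcm(24, 11) = 264: x ≡ 77 (mod 264).
Verify: 77 mod 8 = 5 ✓, 77 mod 3 = 2 ✓, 77 mod 11 = 0 ✓.

x ≡ 77 (mod 264).


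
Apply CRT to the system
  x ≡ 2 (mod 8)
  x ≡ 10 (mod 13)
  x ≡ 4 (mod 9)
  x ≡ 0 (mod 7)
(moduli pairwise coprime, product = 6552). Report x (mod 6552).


Product of moduli M = 8 · 13 · 9 · 7 = 6552.
Merge one congruence at a time:
  Start: x ≡ 2 (mod 8).
  Combine with x ≡ 10 (mod 13); new modulus lcm = 104.
    Write x = 2 + 8·t and substitute into x ≡ 10 (mod 13): 8·t ≡ 10 − 2 = 8 (mod 13).
    The inverse of 8 mod 13 is 5 (since 8·5 = 40 = 3·13 + 1), so t ≡ 5·8 = 40 ≡ 1 (mod 13).
    Then x = 2 + 8·1 = 10, valid modulo lcm(8, 13) = 104: x ≡ 10 (mod 104).
  Combine with x ≡ 4 (mod 9); new modulus lcm = 936.
    Write x = 10 + 104·t and substitute into x ≡ 4 (mod 9): 104·t ≡ 4 − 10 = -6 (mod 9).
    Reduce coefficients mod 9: 5·t ≡ 3 (mod 9).
    The inverse of 5 mod 9 is 2 (since 5·2 = 10 = 1·9 + 1), so t ≡ 2·3 = 6 ≡ 6 (mod 9).
    Then x = 10 + 104·6 = 634, valid modulo lcm(104, 9) = 936: x ≡ 634 (mod 936).
  Combine with x ≡ 0 (mod 7); new modulus lcm = 6552.
    Write x = 634 + 936·t and substitute into x ≡ 0 (mod 7): 936·t ≡ 0 − 634 = -634 (mod 7).
    Reduce coefficients mod 7: 5·t ≡ 3 (mod 7).
    The inverse of 5 mod 7 is 3 (since 5·3 = 15 = 2·7 + 1), so t ≡ 3·3 = 9 ≡ 2 (mod 7).
    Then x = 634 + 936·2 = 2506, valid modulo lcm(936, 7) = 6552: x ≡ 2506 (mod 6552).
Verify against each original: 2506 mod 8 = 2, 2506 mod 13 = 10, 2506 mod 9 = 4, 2506 mod 7 = 0.

x ≡ 2506 (mod 6552).


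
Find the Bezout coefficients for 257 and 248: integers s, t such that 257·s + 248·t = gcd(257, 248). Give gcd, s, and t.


Euclidean algorithm on (257, 248) — divide until remainder is 0:
  257 = 1 · 248 + 9
  248 = 27 · 9 + 5
  9 = 1 · 5 + 4
  5 = 1 · 4 + 1
  4 = 4 · 1 + 0
gcd(257, 248) = 1.
Track Bezout coefficients alongside the remainders: start with r₀ = 257 = a·1 + b·0 (s = 1, t = 0) and r₁ = 248 = a·0 + b·1 (s = 0, t = 1); each new remainder r_{k+1} = r_{k-1} − q_k·r_k inherits s_{k+1} = s_{k-1} − q_k·s_k, t_{k+1} = t_{k-1} − q_k·t_k, so r_k = a·s_k + b·t_k at every step:
  q = 1: r = 9, s = 1 − 1·0 = 1, t = 0 − 1·1 = -1  (check: 257·1 + 248·(-1) = 9)
  q = 27: r = 5, s = 0 − 27·1 = -27, t = 1 − 27·(-1) = 28  (check: 257·(-27) + 248·28 = 5)
  q = 1: r = 4, s = 1 − 1·(-27) = 28, t = -1 − 1·28 = -29  (check: 257·28 + 248·(-29) = 4)
  q = 1: r = 1, s = -27 − 1·28 = -55, t = 28 − 1·(-29) = 57  (check: 257·(-55) + 248·57 = 1)
The row with r = 1 (the gcd) gives the Bezout coefficients s = -55, t = 57.
Result: 257 · (-55) + 248 · (57) = 1.

gcd(257, 248) = 1; s = -55, t = 57 (check: 257·(-55) + 248·57 = 1).


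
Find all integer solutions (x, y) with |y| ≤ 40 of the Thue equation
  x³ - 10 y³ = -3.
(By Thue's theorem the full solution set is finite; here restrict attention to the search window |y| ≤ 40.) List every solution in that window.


The equation is x³ - 10y³ = -3. For fixed y, x³ = 10·y³ − 3, so a solution requires the RHS to be a perfect cube.
Strategy: iterate y from -40 to 40, compute RHS = 10·y³ − 3, and check whether it is a (positive or negative) perfect cube.
Check small values of y:
  y = 0: RHS = -3 is not a perfect cube.
  y = 1: RHS = 7 is not a perfect cube.
  y = -1: RHS = -13 is not a perfect cube.
  y = 2: RHS = 77 is not a perfect cube.
  y = -2: RHS = -83 is not a perfect cube.
  y = 3: RHS = 267 is not a perfect cube.
  y = -3: RHS = -273 is not a perfect cube.
Continuing the search up to |y| = 40 finds no solutions either.
No (x, y) in the scanned range satisfies the equation.

No integer solutions with |y| ≤ 40.


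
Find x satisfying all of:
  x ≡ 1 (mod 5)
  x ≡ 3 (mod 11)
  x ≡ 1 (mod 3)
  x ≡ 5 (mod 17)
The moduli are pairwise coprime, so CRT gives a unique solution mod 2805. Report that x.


Product of moduli M = 5 · 11 · 3 · 17 = 2805.
Merge one congruence at a time:
  Start: x ≡ 1 (mod 5).
  Combine with x ≡ 3 (mod 11); new modulus lcm = 55.
    Write x = 1 + 5·t and substitute into x ≡ 3 (mod 11): 5·t ≡ 3 − 1 = 2 (mod 11).
    The inverse of 5 mod 11 is 9 (since 5·9 = 45 = 4·11 + 1), so t ≡ 9·2 = 18 ≡ 7 (mod 11).
    Then x = 1 + 5·7 = 36, valid modulo lcm(5, 11) = 55: x ≡ 36 (mod 55).
  Combine with x ≡ 1 (mod 3); new modulus lcm = 165.
    Write x = 36 + 55·t and substitute into x ≡ 1 (mod 3): 55·t ≡ 1 − 36 = -35 (mod 3).
    Reduce coefficients mod 3: 1·t ≡ 1 (mod 3).
    So t ≡ 1 (mod 3).
    Then x = 36 + 55·1 = 91, valid modulo lcm(55, 3) = 165: x ≡ 91 (mod 165).
  Combine with x ≡ 5 (mod 17); new modulus lcm = 2805.
    Write x = 91 + 165·t and substitute into x ≡ 5 (mod 17): 165·t ≡ 5 − 91 = -86 (mod 17).
    Reduce coefficients mod 17: 12·t ≡ 16 (mod 17).
    The inverse of 12 mod 17 is 10 (since 12·10 = 120 = 7·17 + 1), so t ≡ 10·16 = 160 ≡ 7 (mod 17).
    Then x = 91 + 165·7 = 1246, valid modulo lcm(165, 17) = 2805: x ≡ 1246 (mod 2805).
Verify against each original: 1246 mod 5 = 1, 1246 mod 11 = 3, 1246 mod 3 = 1, 1246 mod 17 = 5.

x ≡ 1246 (mod 2805).


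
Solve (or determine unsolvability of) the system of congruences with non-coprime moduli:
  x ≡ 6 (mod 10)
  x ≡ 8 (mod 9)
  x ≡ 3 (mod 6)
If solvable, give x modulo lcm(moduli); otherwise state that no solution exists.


Moduli 10, 9, 6 are not pairwise coprime, so CRT works modulo lcm(m_i) when all pairwise compatibility conditions hold.
Pairwise compatibility: gcd(m_i, m_j) must divide a_i - a_j for every pair.
Merge one congruence at a time:
  Start: x ≡ 6 (mod 10).
  Combine with x ≡ 8 (mod 9): gcd(10, 9) = 1; 8 - 6 = 2, which IS divisible by 1, so compatible.
    Write x = 6 + 10·t and substitute into x ≡ 8 (mod 9): 10·t ≡ 8 − 6 = 2 (mod 9).
    Reduce coefficients mod 9: 1·t ≡ 2 (mod 9).
    So t ≡ 2 (mod 9).
    Then x = 6 + 10·2 = 26, valid modulo lcm(10, 9) = 90: x ≡ 26 (mod 90).
  Combine with x ≡ 3 (mod 6): gcd(90, 6) = 6, and 3 - 26 = -23 is NOT divisible by 6.
    ⇒ system is inconsistent (no integer solution).

No solution (the system is inconsistent).


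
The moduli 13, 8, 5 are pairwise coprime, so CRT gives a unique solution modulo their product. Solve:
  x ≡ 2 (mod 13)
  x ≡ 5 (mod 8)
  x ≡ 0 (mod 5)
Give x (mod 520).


Moduli 13, 8, 5 are pairwise coprime; by CRT there is a unique solution modulo M = 13 · 8 · 5 = 520.
Solve pairwise, accumulating the modulus:
  Start with x ≡ 2 (mod 13).
  Combine with x ≡ 5 (mod 8): since gcd(13, 8) = 1, we get a unique residue mod 104.
    Write x = 2 + 13·t and substitute into x ≡ 5 (mod 8): 13·t ≡ 5 − 2 = 3 (mod 8).
    Reduce coefficients mod 8: 5·t ≡ 3 (mod 8).
    The inverse of 5 mod 8 is 5 (since 5·5 = 25 = 3·8 + 1), so t ≡ 5·3 = 15 ≡ 7 (mod 8).
    Then x = 2 + 13·7 = 93, valid modulo lcm(13, 8) = 104: x ≡ 93 (mod 104).
  Combine with x ≡ 0 (mod 5): since gcd(104, 5) = 1, we get a unique residue mod 520.
    Write x = 93 + 104·t and substitute into x ≡ 0 (mod 5): 104·t ≡ 0 − 93 = -93 (mod 5).
    Reduce coefficients mod 5: 4·t ≡ 2 (mod 5).
    The inverse of 4 mod 5 is 4 (since 4·4 = 16 = 3·5 + 1), so t ≡ 4·2 = 8 ≡ 3 (mod 5).
    Then x = 93 + 104·3 = 405, valid modulo lcm(104, 5) = 520: x ≡ 405 (mod 520).
Verify: 405 mod 13 = 2 ✓, 405 mod 8 = 5 ✓, 405 mod 5 = 0 ✓.

x ≡ 405 (mod 520).


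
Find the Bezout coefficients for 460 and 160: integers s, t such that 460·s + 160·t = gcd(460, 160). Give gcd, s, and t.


Euclidean algorithm on (460, 160) — divide until remainder is 0:
  460 = 2 · 160 + 140
  160 = 1 · 140 + 20
  140 = 7 · 20 + 0
gcd(460, 160) = 20.
Track Bezout coefficients alongside the remainders: start with r₀ = 460 = a·1 + b·0 (s = 1, t = 0) and r₁ = 160 = a·0 + b·1 (s = 0, t = 1); each new remainder r_{k+1} = r_{k-1} − q_k·r_k inherits s_{k+1} = s_{k-1} − q_k·s_k, t_{k+1} = t_{k-1} − q_k·t_k, so r_k = a·s_k + b·t_k at every step:
  q = 2: r = 140, s = 1 − 2·0 = 1, t = 0 − 2·1 = -2  (check: 460·1 + 160·(-2) = 140)
  q = 1: r = 20, s = 0 − 1·1 = -1, t = 1 − 1·(-2) = 3  (check: 460·(-1) + 160·3 = 20)
The row with r = 20 (the gcd) gives the Bezout coefficients s = -1, t = 3.
Result: 460 · (-1) + 160 · (3) = 20.

gcd(460, 160) = 20; s = -1, t = 3 (check: 460·(-1) + 160·3 = 20).


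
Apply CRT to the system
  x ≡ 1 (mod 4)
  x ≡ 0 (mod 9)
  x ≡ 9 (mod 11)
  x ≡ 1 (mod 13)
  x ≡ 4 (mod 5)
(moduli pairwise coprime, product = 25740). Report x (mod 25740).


Product of moduli M = 4 · 9 · 11 · 13 · 5 = 25740.
Merge one congruence at a time:
  Start: x ≡ 1 (mod 4).
  Combine with x ≡ 0 (mod 9); new modulus lcm = 36.
    Write x = 1 + 4·t and substitute into x ≡ 0 (mod 9): 4·t ≡ 0 − 1 = -1 (mod 9).
    Reduce coefficients mod 9: 4·t ≡ 8 (mod 9).
    The inverse of 4 mod 9 is 7 (since 4·7 = 28 = 3·9 + 1), so t ≡ 7·8 = 56 ≡ 2 (mod 9).
    Then x = 1 + 4·2 = 9, valid modulo lcm(4, 9) = 36: x ≡ 9 (mod 36).
  Combine with x ≡ 9 (mod 11); new modulus lcm = 396.
    Write x = 9 + 36·t and substitute into x ≡ 9 (mod 11): 36·t ≡ 9 − 9 = 0 (mod 11).
    Reduce coefficients mod 11: 3·t ≡ 0 (mod 11).
    The inverse of 3 mod 11 is 4 (since 3·4 = 12 = 1·11 + 1), so t ≡ 4·0 = 0 ≡ 0 (mod 11).
    Then x = 9 + 36·0 = 9, valid modulo lcm(36, 11) = 396: x ≡ 9 (mod 396).
  Combine with x ≡ 1 (mod 13); new modulus lcm = 5148.
    Write x = 9 + 396·t and substitute into x ≡ 1 (mod 13): 396·t ≡ 1 − 9 = -8 (mod 13).
    Reduce coefficients mod 13: 6·t ≡ 5 (mod 13).
    The inverse of 6 mod 13 is 11 (since 6·11 = 66 = 5·13 + 1), so t ≡ 11·5 = 55 ≡ 3 (mod 13).
    Then x = 9 + 396·3 = 1197, valid modulo lcm(396, 13) = 5148: x ≡ 1197 (mod 5148).
  Combine with x ≡ 4 (mod 5); new modulus lcm = 25740.
    Write x = 1197 + 5148·t and substitute into x ≡ 4 (mod 5): 5148·t ≡ 4 − 1197 = -1193 (mod 5).
    Reduce coefficients mod 5: 3·t ≡ 2 (mod 5).
    The inverse of 3 mod 5 is 2 (since 3·2 = 6 = 1·5 + 1), so t ≡ 2·2 = 4 ≡ 4 (mod 5).
    Then x = 1197 + 5148·4 = 21789, valid modulo lcm(5148, 5) = 25740: x ≡ 21789 (mod 25740).
Verify against each original: 21789 mod 4 = 1, 21789 mod 9 = 0, 21789 mod 11 = 9, 21789 mod 13 = 1, 21789 mod 5 = 4.

x ≡ 21789 (mod 25740).


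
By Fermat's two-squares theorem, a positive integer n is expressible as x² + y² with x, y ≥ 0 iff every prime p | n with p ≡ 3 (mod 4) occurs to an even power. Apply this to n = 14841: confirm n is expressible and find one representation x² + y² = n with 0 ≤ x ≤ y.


Step 1: Factor n = 14841 = 3^2 · 17 · 97.
Step 2: Check the mod-4 condition on each prime factor: 3 ≡ 3 (mod 4), exponent 2 (must be even); 17 ≡ 1 (mod 4), exponent 1; 97 ≡ 1 (mod 4), exponent 1.
All primes ≡ 3 (mod 4) appear to even exponent (or don't appear), so by the two-squares theorem n IS expressible as a sum of two squares.
Step 3: Build a representation. Group n = k² · m with k = 3 and m = 17 · 97 = 1649 (a product of primes ≡ 1 (mod 4)); a representation of m scales to one of n via (k·x)² + (k·y)² = k²(x² + y²). Each prime p ≡ 1 (mod 4) is itself a sum of two squares; find a² by testing p − a² for a perfect square:
  17: 17 − 1² = 16 = 4² ⇒ 17 = 1² + 4².
  97: 97 − 1² = 96, 97 − 2² = 93, 97 − 3² = 88, 97 − 4² = 81 = 9² ⇒ 97 = 4² + 9².
  Combine using the Brahmagupta–Fibonacci identity (a² + b²)(c² + d²) = (ac − bd)² + (ad + bc)² = (ac + bd)² + (ad − bc)²:
  17 · 97 = 1649: from (1² + 4²)(4² + 9²), take (1·4 − 4·9, 1·9 + 4·4) = (4 − 36, 9 + 16) = (-32, 25); dropping signs (only squares matter) gives (32, 25); check 32² + 25² = 1024 + 625 = 1649 ✓.
  Scale by k = 3: (3·32, 3·25) = (96, 75).
Step 4: Order so x ≤ y and verify: 75² + 96² = 5625 + 9216 = 14841 = n. ✓

n = 14841 = 75² + 96² (one valid representation with x ≤ y).


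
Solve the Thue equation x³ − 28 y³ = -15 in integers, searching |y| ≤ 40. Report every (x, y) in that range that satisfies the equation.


The equation is x³ - 28y³ = -15. For fixed y, x³ = 28·y³ − 15, so a solution requires the RHS to be a perfect cube.
Strategy: iterate y from -40 to 40, compute RHS = 28·y³ − 15, and check whether it is a (positive or negative) perfect cube.
Check small values of y:
  y = 0: RHS = -15 is not a perfect cube.
  y = 1: RHS = 13 is not a perfect cube.
  y = -1: RHS = -43 is not a perfect cube.
  y = 2: RHS = 209 is not a perfect cube.
  y = -2: RHS = -239 is not a perfect cube.
  y = 3: RHS = 741 is not a perfect cube.
  y = -3: RHS = -771 is not a perfect cube.
Continuing the search up to |y| = 40 finds no solutions either.
No (x, y) in the scanned range satisfies the equation.

No integer solutions with |y| ≤ 40.
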